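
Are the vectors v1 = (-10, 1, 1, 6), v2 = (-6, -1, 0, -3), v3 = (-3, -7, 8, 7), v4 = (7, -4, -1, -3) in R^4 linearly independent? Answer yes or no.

Form the matrix with these vectors as rows and row reduce.
R2 ← R2 − (3/5)·R1: [0, -8/5, -3/5, -33/5]
R3 ← R3 − (3/10)·R1: [0, -73/10, 77/10, 26/5]
R4 ← R4 + (7/10)·R1: [0, -33/10, -3/10, 6/5]
R3 ← R3 − (73/16)·R2: [0, 0, 167/16, 565/16]
R4 ← R4 − (33/16)·R2: [0, 0, 15/16, 237/16]
R4 ← R4 − (15/167)·R3: [0, 0, 0, 1944/167]
4 nonzero rows, so the 4 vectors span a space of dimension 4.
Since 4 = 4, the vectors are linearly independent.

yes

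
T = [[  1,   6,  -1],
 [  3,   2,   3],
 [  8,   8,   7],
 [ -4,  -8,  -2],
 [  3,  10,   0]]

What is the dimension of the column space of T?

2

Row reduce to echelon form.
R2 ← R2 − (3)·R1: [0, -16, 6]
R3 ← R3 − (8)·R1: [0, -40, 15]
R4 ← R4 + (4)·R1: [0, 16, -6]
R5 ← R5 − (3)·R1: [0, -8, 3]
R3 ← R3 − (5/2)·R2: [0, 0, 0]
R4 ← R4 + R2: [0, 0, 0]
R5 ← R5 − (1/2)·R2: [0, 0, 0]
Echelon form has 2 nonzero rows, so rank(T) = 2.
The column space has dimension equal to the rank: 2.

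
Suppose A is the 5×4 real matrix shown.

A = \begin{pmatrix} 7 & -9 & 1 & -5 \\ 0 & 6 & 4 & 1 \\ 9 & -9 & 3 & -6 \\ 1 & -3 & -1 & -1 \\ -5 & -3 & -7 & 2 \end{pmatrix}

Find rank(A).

2

Row reduce to echelon form.
R3 ← R3 − (9/7)·R1: [0, 18/7, 12/7, 3/7]
R4 ← R4 − (1/7)·R1: [0, -12/7, -8/7, -2/7]
R5 ← R5 + (5/7)·R1: [0, -66/7, -44/7, -11/7]
R3 ← R3 − (3/7)·R2: [0, 0, 0, 0]
R4 ← R4 + (2/7)·R2: [0, 0, 0, 0]
R5 ← R5 + (11/7)·R2: [0, 0, 0, 0]
Echelon form has 2 nonzero rows, so rank(A) = 2.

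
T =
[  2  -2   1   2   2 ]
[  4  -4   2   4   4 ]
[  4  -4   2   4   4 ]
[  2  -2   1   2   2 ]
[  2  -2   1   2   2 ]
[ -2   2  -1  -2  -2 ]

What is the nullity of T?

4

Row reduce to echelon form.
R2 ← R2 − (2)·R1: [0, 0, 0, 0, 0]
R3 ← R3 − (2)·R1: [0, 0, 0, 0, 0]
R4 ← R4 − R1: [0, 0, 0, 0, 0]
R5 ← R5 − R1: [0, 0, 0, 0, 0]
R6 ← R6 + R1: [0, 0, 0, 0, 0]
1 nonzero row, so rank(T) = 1.
T has 5 columns; by rank–nullity, nullity = 5 − 1 = 4.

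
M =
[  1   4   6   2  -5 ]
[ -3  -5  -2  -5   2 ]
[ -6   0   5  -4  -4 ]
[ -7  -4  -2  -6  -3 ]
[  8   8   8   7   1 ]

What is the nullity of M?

Row reduce to echelon form.
R2 ← R2 + (3)·R1: [0, 7, 16, 1, -13]
R3 ← R3 + (6)·R1: [0, 24, 41, 8, -34]
R4 ← R4 + (7)·R1: [0, 24, 40, 8, -38]
R5 ← R5 − (8)·R1: [0, -24, -40, -9, 41]
R3 ← R3 − (24/7)·R2: [0, 0, -97/7, 32/7, 74/7]
R4 ← R4 − (24/7)·R2: [0, 0, -104/7, 32/7, 46/7]
R5 ← R5 + (24/7)·R2: [0, 0, 104/7, -39/7, -25/7]
R4 ← R4 − (104/97)·R3: [0, 0, 0, -32/97, -462/97]
R5 ← R5 + (104/97)·R3: [0, 0, 0, -65/97, 753/97]
R5 ← R5 − (65/32)·R4: [0, 0, 0, 0, 279/16]
5 nonzero rows, so rank(M) = 5.
M has 5 columns; by rank–nullity, nullity = 5 − 5 = 0.

0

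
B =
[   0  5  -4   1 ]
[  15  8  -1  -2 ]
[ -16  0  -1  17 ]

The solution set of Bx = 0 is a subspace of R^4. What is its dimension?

1

Row reduce to echelon form.
Swap R1 ↔ R2
R3 ← R3 + (16/15)·R1: [0, 128/15, -31/15, 223/15]
R3 ← R3 − (128/75)·R2: [0, 0, 119/25, 329/25]
3 nonzero rows, so rank(B) = 3.
B has 4 columns; by rank–nullity, nullity = 4 − 3 = 1.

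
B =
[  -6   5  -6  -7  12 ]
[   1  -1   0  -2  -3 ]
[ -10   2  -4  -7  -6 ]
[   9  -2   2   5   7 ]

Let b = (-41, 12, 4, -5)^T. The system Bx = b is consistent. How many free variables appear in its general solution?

Row reduce the augmented matrix [B | b].
R2 ← R2 + (1/6)·R1: [0, -1/6, -1, -19/6, -1, 31/6]
R3 ← R3 − (5/3)·R1: [0, -19/3, 6, 14/3, -26, 217/3]
R4 ← R4 + (3/2)·R1: [0, 11/2, -7, -11/2, 25, -133/2]
R3 ← R3 − (38)·R2: [0, 0, 44, 125, 12, -124]
R4 ← R4 + (33)·R2: [0, 0, -40, -110, -8, 104]
R4 ← R4 + (10/11)·R3: [0, 0, 0, 40/11, 32/11, -96/11]
The echelon form has 4 nonzero rows, and every pivot lies in the first 5 columns, so rank(B) = rank([B|b]) = 4.
The system is consistent.
Free variables = (unknowns) − (rank) = 5 − 4 = 1.

1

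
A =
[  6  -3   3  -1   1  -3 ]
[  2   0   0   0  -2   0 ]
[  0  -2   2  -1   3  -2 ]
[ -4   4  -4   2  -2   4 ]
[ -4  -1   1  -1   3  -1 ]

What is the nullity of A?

3

Row reduce to echelon form.
R2 ← R2 − (1/3)·R1: [0, 1, -1, 1/3, -7/3, 1]
R4 ← R4 + (2/3)·R1: [0, 2, -2, 4/3, -4/3, 2]
R5 ← R5 + (2/3)·R1: [0, -3, 3, -5/3, 11/3, -3]
R3 ← R3 + (2)·R2: [0, 0, 0, -1/3, -5/3, 0]
R4 ← R4 − (2)·R2: [0, 0, 0, 2/3, 10/3, 0]
R5 ← R5 + (3)·R2: [0, 0, 0, -2/3, -10/3, 0]
R4 ← R4 + (2)·R3: [0, 0, 0, 0, 0, 0]
R5 ← R5 − (2)·R3: [0, 0, 0, 0, 0, 0]
3 nonzero rows, so rank(A) = 3.
A has 6 columns; by rank–nullity, nullity = 6 − 3 = 3.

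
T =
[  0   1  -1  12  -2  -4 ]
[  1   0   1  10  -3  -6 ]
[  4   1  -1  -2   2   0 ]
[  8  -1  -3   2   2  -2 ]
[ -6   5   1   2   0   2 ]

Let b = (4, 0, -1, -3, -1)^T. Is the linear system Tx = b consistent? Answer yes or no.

Row reduce the augmented matrix [T | b].
Swap R1 ↔ R2
R3 ← R3 − (4)·R1: [0, 1, -5, -42, 14, 24, -1]
R4 ← R4 − (8)·R1: [0, -1, -11, -78, 26, 46, -3]
R5 ← R5 + (6)·R1: [0, 5, 7, 62, -18, -34, -1]
R3 ← R3 − R2: [0, 0, -4, -54, 16, 28, -5]
R4 ← R4 + R2: [0, 0, -12, -66, 24, 42, 1]
R5 ← R5 − (5)·R2: [0, 0, 12, 2, -8, -14, -21]
R4 ← R4 − (3)·R3: [0, 0, 0, 96, -24, -42, 16]
R5 ← R5 + (3)·R3: [0, 0, 0, -160, 40, 70, -36]
R5 ← R5 + (5/3)·R4: [0, 0, 0, 0, 0, 0, -28/3]
The echelon form has 5 nonzero rows; the last pivot sits in the augmented column, so rank(T) = 4 but rank([T|b]) = 5.
Since the ranks differ, the system is inconsistent.

no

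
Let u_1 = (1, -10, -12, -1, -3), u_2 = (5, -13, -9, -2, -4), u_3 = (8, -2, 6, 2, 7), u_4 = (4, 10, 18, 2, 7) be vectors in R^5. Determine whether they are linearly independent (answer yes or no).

Form the matrix with these vectors as rows and row reduce.
R2 ← R2 − (5)·R1: [0, 37, 51, 3, 11]
R3 ← R3 − (8)·R1: [0, 78, 102, 10, 31]
R4 ← R4 − (4)·R1: [0, 50, 66, 6, 19]
R3 ← R3 − (78/37)·R2: [0, 0, -204/37, 136/37, 289/37]
R4 ← R4 − (50/37)·R2: [0, 0, -108/37, 72/37, 153/37]
R4 ← R4 − (9/17)·R3: [0, 0, 0, 0, 0]
3 nonzero rows, so the 4 vectors span a space of dimension 3.
Since 3 < 4, the vectors are linearly dependent.

no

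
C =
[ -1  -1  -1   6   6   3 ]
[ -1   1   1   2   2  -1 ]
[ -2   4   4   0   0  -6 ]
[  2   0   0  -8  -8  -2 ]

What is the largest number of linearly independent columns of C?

Row reduce to echelon form.
R2 ← R2 − R1: [0, 2, 2, -4, -4, -4]
R3 ← R3 − (2)·R1: [0, 6, 6, -12, -12, -12]
R4 ← R4 + (2)·R1: [0, -2, -2, 4, 4, 4]
R3 ← R3 − (3)·R2: [0, 0, 0, 0, 0, 0]
R4 ← R4 + R2: [0, 0, 0, 0, 0, 0]
Echelon form has 2 nonzero rows, so rank(C) = 2.
The rank gives the maximum number of linearly independent columns: 2.

2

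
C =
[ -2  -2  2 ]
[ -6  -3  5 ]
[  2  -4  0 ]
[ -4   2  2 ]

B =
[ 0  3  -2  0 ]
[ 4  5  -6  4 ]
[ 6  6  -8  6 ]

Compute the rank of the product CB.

2

First compute CB:
[[  4,  -4,   0,   4],
 [ 18,  -3, -10,  18],
 [-16, -14,  20, -16],
 [ 20,  10, -20,  20]]
Now row reduce the product.
R2 ← R2 − (9/2)·R1: [0, 15, -10, 0]
R3 ← R3 + (4)·R1: [0, -30, 20, 0]
R4 ← R4 − (5)·R1: [0, 30, -20, 0]
R3 ← R3 + (2)·R2: [0, 0, 0, 0]
R4 ← R4 − (2)·R2: [0, 0, 0, 0]
2 nonzero rows, so rank(CB) = 2.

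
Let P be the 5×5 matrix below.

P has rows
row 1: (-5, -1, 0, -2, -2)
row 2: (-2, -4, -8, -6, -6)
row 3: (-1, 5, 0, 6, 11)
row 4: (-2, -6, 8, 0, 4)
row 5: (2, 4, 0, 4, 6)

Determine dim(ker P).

0

Row reduce to echelon form.
R2 ← R2 − (2/5)·R1: [0, -18/5, -8, -26/5, -26/5]
R3 ← R3 − (1/5)·R1: [0, 26/5, 0, 32/5, 57/5]
R4 ← R4 − (2/5)·R1: [0, -28/5, 8, 4/5, 24/5]
R5 ← R5 + (2/5)·R1: [0, 18/5, 0, 16/5, 26/5]
R3 ← R3 + (13/9)·R2: [0, 0, -104/9, -10/9, 35/9]
R4 ← R4 − (14/9)·R2: [0, 0, 184/9, 80/9, 116/9]
R5 ← R5 + R2: [0, 0, -8, -2, 0]
R4 ← R4 + (23/13)·R3: [0, 0, 0, 90/13, 257/13]
R5 ← R5 − (9/13)·R3: [0, 0, 0, -16/13, -35/13]
R5 ← R5 + (8/45)·R4: [0, 0, 0, 0, 37/45]
5 nonzero rows, so rank(P) = 5.
P has 5 columns; by rank–nullity, nullity = 5 − 5 = 0.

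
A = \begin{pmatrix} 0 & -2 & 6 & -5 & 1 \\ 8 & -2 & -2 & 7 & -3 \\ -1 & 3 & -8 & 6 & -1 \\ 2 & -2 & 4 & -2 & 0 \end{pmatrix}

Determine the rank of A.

Row reduce to echelon form.
Swap R1 ↔ R2
R3 ← R3 + (1/8)·R1: [0, 11/4, -33/4, 55/8, -11/8]
R4 ← R4 − (1/4)·R1: [0, -3/2, 9/2, -15/4, 3/4]
R3 ← R3 + (11/8)·R2: [0, 0, 0, 0, 0]
R4 ← R4 − (3/4)·R2: [0, 0, 0, 0, 0]
Echelon form has 2 nonzero rows, so rank(A) = 2.

2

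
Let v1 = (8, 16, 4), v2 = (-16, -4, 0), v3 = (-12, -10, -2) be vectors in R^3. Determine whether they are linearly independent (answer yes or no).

Form the matrix with these vectors as rows and row reduce.
R2 ← R2 + (2)·R1: [0, 28, 8]
R3 ← R3 + (3/2)·R1: [0, 14, 4]
R3 ← R3 − (1/2)·R2: [0, 0, 0]
2 nonzero rows, so the 3 vectors span a space of dimension 2.
Since 2 < 3, the vectors are linearly dependent.

no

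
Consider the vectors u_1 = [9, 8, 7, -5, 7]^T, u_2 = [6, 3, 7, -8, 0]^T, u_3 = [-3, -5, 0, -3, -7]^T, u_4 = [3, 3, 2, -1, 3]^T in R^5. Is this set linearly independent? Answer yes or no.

no

Form the matrix with these vectors as rows and row reduce.
R2 ← R2 − (2/3)·R1: [0, -7/3, 7/3, -14/3, -14/3]
R3 ← R3 + (1/3)·R1: [0, -7/3, 7/3, -14/3, -14/3]
R4 ← R4 − (1/3)·R1: [0, 1/3, -1/3, 2/3, 2/3]
R3 ← R3 − R2: [0, 0, 0, 0, 0]
R4 ← R4 + (1/7)·R2: [0, 0, 0, 0, 0]
2 nonzero rows, so the 4 vectors span a space of dimension 2.
Since 2 < 4, the vectors are linearly dependent.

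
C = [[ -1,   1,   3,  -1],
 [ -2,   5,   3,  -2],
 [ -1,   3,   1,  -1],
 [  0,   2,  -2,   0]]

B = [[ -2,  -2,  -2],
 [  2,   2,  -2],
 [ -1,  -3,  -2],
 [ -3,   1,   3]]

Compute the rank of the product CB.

2

First compute CB:
[[  4,  -6,  -9],
 [ 17,   3, -18],
 [ 10,   4,  -9],
 [  6,  10,   0]]
Now row reduce the product.
R2 ← R2 − (17/4)·R1: [0, 57/2, 81/4]
R3 ← R3 − (5/2)·R1: [0, 19, 27/2]
R4 ← R4 − (3/2)·R1: [0, 19, 27/2]
R3 ← R3 − (2/3)·R2: [0, 0, 0]
R4 ← R4 − (2/3)·R2: [0, 0, 0]
2 nonzero rows, so rank(CB) = 2.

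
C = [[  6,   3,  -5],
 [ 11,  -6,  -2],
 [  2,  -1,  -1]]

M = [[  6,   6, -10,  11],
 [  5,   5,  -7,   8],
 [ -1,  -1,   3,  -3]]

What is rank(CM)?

First compute CM:
[[ 56,  56, -96, 105],
 [ 38,  38, -74,  79],
 [  8,   8, -16,  17]]
Now row reduce the product.
R2 ← R2 − (19/28)·R1: [0, 0, -62/7, 31/4]
R3 ← R3 − (1/7)·R1: [0, 0, -16/7, 2]
R3 ← R3 − (8/31)·R2: [0, 0, 0, 0]
2 nonzero rows, so rank(CM) = 2.

2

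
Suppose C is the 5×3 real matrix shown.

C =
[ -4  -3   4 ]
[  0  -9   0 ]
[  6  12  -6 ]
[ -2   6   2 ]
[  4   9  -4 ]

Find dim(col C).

Row reduce to echelon form.
R3 ← R3 + (3/2)·R1: [0, 15/2, 0]
R4 ← R4 − (1/2)·R1: [0, 15/2, 0]
R5 ← R5 + R1: [0, 6, 0]
R3 ← R3 + (5/6)·R2: [0, 0, 0]
R4 ← R4 + (5/6)·R2: [0, 0, 0]
R5 ← R5 + (2/3)·R2: [0, 0, 0]
Echelon form has 2 nonzero rows, so rank(C) = 2.
The column space has dimension equal to the rank: 2.

2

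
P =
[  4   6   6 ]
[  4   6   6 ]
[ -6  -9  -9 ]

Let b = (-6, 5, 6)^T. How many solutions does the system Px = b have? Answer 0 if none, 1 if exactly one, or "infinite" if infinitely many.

0

Row reduce the augmented matrix [P | b].
R2 ← R2 − R1: [0, 0, 0, 11]
R3 ← R3 + (3/2)·R1: [0, 0, 0, -3]
R3 ← R3 + (3/11)·R2: [0, 0, 0, 0]
The echelon form has 2 nonzero rows; the last pivot sits in the augmented column, so rank(P) = 1 but rank([P|b]) = 2.
Since the ranks differ, the system is inconsistent.
It has no solutions.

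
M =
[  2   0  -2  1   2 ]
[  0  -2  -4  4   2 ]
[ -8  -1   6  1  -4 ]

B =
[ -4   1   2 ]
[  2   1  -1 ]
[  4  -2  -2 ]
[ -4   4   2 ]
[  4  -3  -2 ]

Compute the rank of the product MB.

2

First compute MB:
[[-12,   4,   6],
 [-28,  16,  14],
 [ 34,  -5, -17]]
Now row reduce the product.
R2 ← R2 − (7/3)·R1: [0, 20/3, 0]
R3 ← R3 + (17/6)·R1: [0, 19/3, 0]
R3 ← R3 − (19/20)·R2: [0, 0, 0]
2 nonzero rows, so rank(MB) = 2.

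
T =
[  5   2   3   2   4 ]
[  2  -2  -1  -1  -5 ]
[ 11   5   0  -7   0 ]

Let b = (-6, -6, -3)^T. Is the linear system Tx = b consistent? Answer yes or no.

Row reduce the augmented matrix [T | b].
R2 ← R2 − (2/5)·R1: [0, -14/5, -11/5, -9/5, -33/5, -18/5]
R3 ← R3 − (11/5)·R1: [0, 3/5, -33/5, -57/5, -44/5, 51/5]
R3 ← R3 + (3/14)·R2: [0, 0, -99/14, -165/14, -143/14, 66/7]
The echelon form has 3 nonzero rows, and every pivot lies in the first 5 columns, so rank(T) = rank([T|b]) = 3.
The system is consistent.

yes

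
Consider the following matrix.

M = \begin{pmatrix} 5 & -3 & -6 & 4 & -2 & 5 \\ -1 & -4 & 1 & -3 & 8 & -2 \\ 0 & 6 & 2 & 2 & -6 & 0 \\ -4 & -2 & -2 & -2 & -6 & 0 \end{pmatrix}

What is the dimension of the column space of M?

3

Row reduce to echelon form.
R2 ← R2 + (1/5)·R1: [0, -23/5, -1/5, -11/5, 38/5, -1]
R4 ← R4 + (4/5)·R1: [0, -22/5, -34/5, 6/5, -38/5, 4]
R3 ← R3 + (30/23)·R2: [0, 0, 40/23, -20/23, 90/23, -30/23]
R4 ← R4 − (22/23)·R2: [0, 0, -152/23, 76/23, -342/23, 114/23]
R4 ← R4 + (19/5)·R3: [0, 0, 0, 0, 0, 0]
Echelon form has 3 nonzero rows, so rank(M) = 3.
The column space has dimension equal to the rank: 3.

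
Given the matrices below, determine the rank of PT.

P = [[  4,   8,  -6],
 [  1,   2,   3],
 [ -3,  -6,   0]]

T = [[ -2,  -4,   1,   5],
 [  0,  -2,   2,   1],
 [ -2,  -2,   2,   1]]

First compute PT:
[[  4, -20,   8,  22],
 [ -8, -14,  11,  10],
 [  6,  24, -15, -21]]
Now row reduce the product.
R2 ← R2 + (2)·R1: [0, -54, 27, 54]
R3 ← R3 − (3/2)·R1: [0, 54, -27, -54]
R3 ← R3 + R2: [0, 0, 0, 0]
2 nonzero rows, so rank(PT) = 2.

2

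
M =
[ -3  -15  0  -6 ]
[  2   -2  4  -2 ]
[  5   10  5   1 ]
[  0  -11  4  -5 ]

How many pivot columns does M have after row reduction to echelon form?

Row reduce to echelon form.
R2 ← R2 + (2/3)·R1: [0, -12, 4, -6]
R3 ← R3 + (5/3)·R1: [0, -15, 5, -9]
R3 ← R3 − (5/4)·R2: [0, 0, 0, -3/2]
R4 ← R4 − (11/12)·R2: [0, 0, 1/3, 1/2]
Swap R3 ↔ R4
Echelon form has 4 nonzero rows, so rank(M) = 4.
Each nonzero row contributes one pivot column: 4 pivot columns.

4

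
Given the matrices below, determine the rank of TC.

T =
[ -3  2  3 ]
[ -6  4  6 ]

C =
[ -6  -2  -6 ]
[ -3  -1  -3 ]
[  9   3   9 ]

1

First compute TC:
[[ 39,  13,  39],
 [ 78,  26,  78]]
Now row reduce the product.
R2 ← R2 − (2)·R1: [0, 0, 0]
1 nonzero row, so rank(TC) = 1.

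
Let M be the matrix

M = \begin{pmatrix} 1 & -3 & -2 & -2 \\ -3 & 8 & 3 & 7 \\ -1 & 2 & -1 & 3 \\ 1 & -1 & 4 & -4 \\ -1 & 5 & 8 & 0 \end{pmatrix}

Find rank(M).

2

Row reduce to echelon form.
R2 ← R2 + (3)·R1: [0, -1, -3, 1]
R3 ← R3 + R1: [0, -1, -3, 1]
R4 ← R4 − R1: [0, 2, 6, -2]
R5 ← R5 + R1: [0, 2, 6, -2]
R3 ← R3 − R2: [0, 0, 0, 0]
R4 ← R4 + (2)·R2: [0, 0, 0, 0]
R5 ← R5 + (2)·R2: [0, 0, 0, 0]
Echelon form has 2 nonzero rows, so rank(M) = 2.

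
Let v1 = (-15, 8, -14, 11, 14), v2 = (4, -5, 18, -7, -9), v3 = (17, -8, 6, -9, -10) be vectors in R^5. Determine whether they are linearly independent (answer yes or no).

yes

Form the matrix with these vectors as rows and row reduce.
R2 ← R2 + (4/15)·R1: [0, -43/15, 214/15, -61/15, -79/15]
R3 ← R3 + (17/15)·R1: [0, 16/15, -148/15, 52/15, 88/15]
R3 ← R3 + (16/43)·R2: [0, 0, -196/43, 84/43, 168/43]
3 nonzero rows, so the 3 vectors span a space of dimension 3.
Since 3 = 3, the vectors are linearly independent.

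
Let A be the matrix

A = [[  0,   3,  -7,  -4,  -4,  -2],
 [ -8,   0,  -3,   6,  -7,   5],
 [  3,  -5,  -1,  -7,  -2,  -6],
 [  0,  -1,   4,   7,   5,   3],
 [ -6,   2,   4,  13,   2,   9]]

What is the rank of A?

5

Row reduce to echelon form.
Swap R1 ↔ R2
R3 ← R3 + (3/8)·R1: [0, -5, -17/8, -19/4, -37/8, -33/8]
R5 ← R5 − (3/4)·R1: [0, 2, 25/4, 17/2, 29/4, 21/4]
R3 ← R3 + (5/3)·R2: [0, 0, -331/24, -137/12, -271/24, -179/24]
R4 ← R4 + (1/3)·R2: [0, 0, 5/3, 17/3, 11/3, 7/3]
R5 ← R5 − (2/3)·R2: [0, 0, 131/12, 67/6, 119/12, 79/12]
R4 ← R4 + (40/331)·R3: [0, 0, 0, 1419/331, 762/331, 474/331]
R5 ← R5 + (262/331)·R3: [0, 0, 0, 705/331, 324/331, 225/331]
R5 ← R5 − (235/473)·R4: [0, 0, 0, 0, -78/473, -15/473]
Echelon form has 5 nonzero rows, so rank(A) = 5.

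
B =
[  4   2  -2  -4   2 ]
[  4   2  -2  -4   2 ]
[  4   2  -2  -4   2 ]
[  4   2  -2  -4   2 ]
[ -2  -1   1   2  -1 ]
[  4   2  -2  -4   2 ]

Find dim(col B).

Row reduce to echelon form.
R2 ← R2 − R1: [0, 0, 0, 0, 0]
R3 ← R3 − R1: [0, 0, 0, 0, 0]
R4 ← R4 − R1: [0, 0, 0, 0, 0]
R5 ← R5 + (1/2)·R1: [0, 0, 0, 0, 0]
R6 ← R6 − R1: [0, 0, 0, 0, 0]
Echelon form has 1 nonzero row, so rank(B) = 1.
The column space has dimension equal to the rank: 1.

1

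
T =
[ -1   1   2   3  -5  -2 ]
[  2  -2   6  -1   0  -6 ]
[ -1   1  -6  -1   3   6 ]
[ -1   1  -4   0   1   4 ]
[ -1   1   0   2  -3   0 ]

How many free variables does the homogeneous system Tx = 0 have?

Row reduce to echelon form.
R2 ← R2 + (2)·R1: [0, 0, 10, 5, -10, -10]
R3 ← R3 − R1: [0, 0, -8, -4, 8, 8]
R4 ← R4 − R1: [0, 0, -6, -3, 6, 6]
R5 ← R5 − R1: [0, 0, -2, -1, 2, 2]
R3 ← R3 + (4/5)·R2: [0, 0, 0, 0, 0, 0]
R4 ← R4 + (3/5)·R2: [0, 0, 0, 0, 0, 0]
R5 ← R5 + (1/5)·R2: [0, 0, 0, 0, 0, 0]
2 nonzero rows, so rank(T) = 2.
T has 6 columns; by rank–nullity, nullity = 6 − 2 = 4.

4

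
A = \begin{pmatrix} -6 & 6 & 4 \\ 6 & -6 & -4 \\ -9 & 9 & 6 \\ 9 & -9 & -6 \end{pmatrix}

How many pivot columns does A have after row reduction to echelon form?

Row reduce to echelon form.
R2 ← R2 + R1: [0, 0, 0]
R3 ← R3 − (3/2)·R1: [0, 0, 0]
R4 ← R4 + (3/2)·R1: [0, 0, 0]
Echelon form has 1 nonzero row, so rank(A) = 1.
Each nonzero row contributes one pivot column: 1 pivot columns.

1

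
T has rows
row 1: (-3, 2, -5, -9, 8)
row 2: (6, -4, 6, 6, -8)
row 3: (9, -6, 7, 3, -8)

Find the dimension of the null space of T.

Row reduce to echelon form.
R2 ← R2 + (2)·R1: [0, 0, -4, -12, 8]
R3 ← R3 + (3)·R1: [0, 0, -8, -24, 16]
R3 ← R3 − (2)·R2: [0, 0, 0, 0, 0]
2 nonzero rows, so rank(T) = 2.
T has 5 columns; by rank–nullity, nullity = 5 − 2 = 3.

3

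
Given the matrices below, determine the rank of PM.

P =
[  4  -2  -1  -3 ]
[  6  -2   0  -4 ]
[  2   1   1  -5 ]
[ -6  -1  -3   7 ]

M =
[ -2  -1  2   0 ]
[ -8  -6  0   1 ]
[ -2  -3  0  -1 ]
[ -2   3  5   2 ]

3

First compute PM:
[[ 16,   2,  -7,  -7],
 [ 12,  -6,  -8, -10],
 [ -4, -26, -21, -10],
 [ 12,  42,  23,  16]]
Now row reduce the product.
R2 ← R2 − (3/4)·R1: [0, -15/2, -11/4, -19/4]
R3 ← R3 + (1/4)·R1: [0, -51/2, -91/4, -47/4]
R4 ← R4 − (3/4)·R1: [0, 81/2, 113/4, 85/4]
R3 ← R3 − (17/5)·R2: [0, 0, -67/5, 22/5]
R4 ← R4 + (27/5)·R2: [0, 0, 67/5, -22/5]
R4 ← R4 + R3: [0, 0, 0, 0]
3 nonzero rows, so rank(PM) = 3.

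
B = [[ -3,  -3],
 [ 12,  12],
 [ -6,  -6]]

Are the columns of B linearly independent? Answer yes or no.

no

Row reduce B to echelon form.
R2 ← R2 + (4)·R1: [0, 0]
R3 ← R3 − (2)·R1: [0, 0]
1 pivot among 2 columns.
Only 1 < 2 pivot columns, so the columns are linearly dependent.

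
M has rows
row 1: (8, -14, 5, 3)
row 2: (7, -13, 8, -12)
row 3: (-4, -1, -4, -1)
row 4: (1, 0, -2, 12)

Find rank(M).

Row reduce to echelon form.
R2 ← R2 − (7/8)·R1: [0, -3/4, 29/8, -117/8]
R3 ← R3 + (1/2)·R1: [0, -8, -3/2, 1/2]
R4 ← R4 − (1/8)·R1: [0, 7/4, -21/8, 93/8]
R3 ← R3 − (32/3)·R2: [0, 0, -241/6, 313/2]
R4 ← R4 + (7/3)·R2: [0, 0, 35/6, -45/2]
R4 ← R4 + (35/241)·R3: [0, 0, 0, 55/241]
Echelon form has 4 nonzero rows, so rank(M) = 4.

4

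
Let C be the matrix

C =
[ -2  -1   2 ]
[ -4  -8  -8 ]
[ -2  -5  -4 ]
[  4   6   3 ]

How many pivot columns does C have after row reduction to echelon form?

3

Row reduce to echelon form.
R2 ← R2 − (2)·R1: [0, -6, -12]
R3 ← R3 − R1: [0, -4, -6]
R4 ← R4 + (2)·R1: [0, 4, 7]
R3 ← R3 − (2/3)·R2: [0, 0, 2]
R4 ← R4 + (2/3)·R2: [0, 0, -1]
R4 ← R4 + (1/2)·R3: [0, 0, 0]
Echelon form has 3 nonzero rows, so rank(C) = 3.
Each nonzero row contributes one pivot column: 3 pivot columns.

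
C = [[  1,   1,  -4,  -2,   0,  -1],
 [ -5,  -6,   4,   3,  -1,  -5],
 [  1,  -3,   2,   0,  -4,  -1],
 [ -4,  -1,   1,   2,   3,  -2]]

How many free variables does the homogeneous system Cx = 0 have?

Row reduce to echelon form.
R2 ← R2 + (5)·R1: [0, -1, -16, -7, -1, -10]
R3 ← R3 − R1: [0, -4, 6, 2, -4, 0]
R4 ← R4 + (4)·R1: [0, 3, -15, -6, 3, -6]
R3 ← R3 − (4)·R2: [0, 0, 70, 30, 0, 40]
R4 ← R4 + (3)·R2: [0, 0, -63, -27, 0, -36]
R4 ← R4 + (9/10)·R3: [0, 0, 0, 0, 0, 0]
3 nonzero rows, so rank(C) = 3.
C has 6 columns; by rank–nullity, nullity = 6 − 3 = 3.

3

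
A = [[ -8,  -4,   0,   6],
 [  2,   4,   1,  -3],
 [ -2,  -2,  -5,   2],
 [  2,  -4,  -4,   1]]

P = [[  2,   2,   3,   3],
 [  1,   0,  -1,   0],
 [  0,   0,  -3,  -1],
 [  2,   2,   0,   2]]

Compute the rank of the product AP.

3

First compute AP:
[[ -8,  -4, -20, -12],
 [  2,  -2,  -1,  -1],
 [ -2,   0,  11,   3],
 [  2,   6,  22,  12]]
Now row reduce the product.
R2 ← R2 + (1/4)·R1: [0, -3, -6, -4]
R3 ← R3 − (1/4)·R1: [0, 1, 16, 6]
R4 ← R4 + (1/4)·R1: [0, 5, 17, 9]
R3 ← R3 + (1/3)·R2: [0, 0, 14, 14/3]
R4 ← R4 + (5/3)·R2: [0, 0, 7, 7/3]
R4 ← R4 − (1/2)·R3: [0, 0, 0, 0]
3 nonzero rows, so rank(AP) = 3.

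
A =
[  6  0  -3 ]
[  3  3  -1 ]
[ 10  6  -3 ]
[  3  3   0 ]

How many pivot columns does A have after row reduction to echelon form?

3

Row reduce to echelon form.
R2 ← R2 − (1/2)·R1: [0, 3, 1/2]
R3 ← R3 − (5/3)·R1: [0, 6, 2]
R4 ← R4 − (1/2)·R1: [0, 3, 3/2]
R3 ← R3 − (2)·R2: [0, 0, 1]
R4 ← R4 − R2: [0, 0, 1]
R4 ← R4 − R3: [0, 0, 0]
Echelon form has 3 nonzero rows, so rank(A) = 3.
Each nonzero row contributes one pivot column: 3 pivot columns.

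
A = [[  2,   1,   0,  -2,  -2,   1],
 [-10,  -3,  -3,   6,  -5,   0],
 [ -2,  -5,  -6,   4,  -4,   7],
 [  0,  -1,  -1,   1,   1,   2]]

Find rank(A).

4

Row reduce to echelon form.
R2 ← R2 + (5)·R1: [0, 2, -3, -4, -15, 5]
R3 ← R3 + R1: [0, -4, -6, 2, -6, 8]
R3 ← R3 + (2)·R2: [0, 0, -12, -6, -36, 18]
R4 ← R4 + (1/2)·R2: [0, 0, -5/2, -1, -13/2, 9/2]
R4 ← R4 − (5/24)·R3: [0, 0, 0, 1/4, 1, 3/4]
Echelon form has 4 nonzero rows, so rank(A) = 4.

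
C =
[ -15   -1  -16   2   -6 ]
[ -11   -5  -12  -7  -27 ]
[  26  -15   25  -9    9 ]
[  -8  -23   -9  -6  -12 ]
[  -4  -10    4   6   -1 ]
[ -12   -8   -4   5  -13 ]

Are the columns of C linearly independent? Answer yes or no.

Row reduce C to echelon form.
R2 ← R2 − (11/15)·R1: [0, -64/15, -4/15, -127/15, -113/5]
R3 ← R3 + (26/15)·R1: [0, -251/15, -41/15, -83/15, -7/5]
R4 ← R4 − (8/15)·R1: [0, -337/15, -7/15, -106/15, -44/5]
R5 ← R5 − (4/15)·R1: [0, -146/15, 124/15, 82/15, 3/5]
R6 ← R6 − (4/5)·R1: [0, -36/5, 44/5, 17/5, -41/5]
R3 ← R3 − (251/64)·R2: [0, 0, -27/16, 1771/64, 5583/64]
R4 ← R4 − (337/64)·R2: [0, 0, 15/16, 2401/64, 7053/64]
R5 ← R5 − (73/32)·R2: [0, 0, 71/8, 793/32, 1669/32]
R6 ← R6 − (27/16)·R2: [0, 0, 37/4, 283/16, 479/16]
R4 ← R4 + (5/9)·R3: [0, 0, 0, 476/9, 476/3]
R5 ← R5 + (142/27)·R3: [0, 0, 0, 9197/54, 9197/18]
R6 ← R6 + (148/27)·R3: [0, 0, 0, 4573/27, 4573/9]
R5 ← R5 − (541/168)·R4: [0, 0, 0, 0, 0]
R6 ← R6 − (269/84)·R4: [0, 0, 0, 0, 0]
4 pivots among 5 columns.
Only 4 < 5 pivot columns, so the columns are linearly dependent.

no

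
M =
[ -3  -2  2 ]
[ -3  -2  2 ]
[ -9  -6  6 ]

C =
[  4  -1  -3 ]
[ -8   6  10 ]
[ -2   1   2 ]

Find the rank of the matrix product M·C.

First compute MC:
[[  0,  -7,  -7],
 [  0,  -7,  -7],
 [  0, -21, -21]]
Now row reduce the product.
R2 ← R2 − R1: [0, 0, 0]
R3 ← R3 − (3)·R1: [0, 0, 0]
1 nonzero row, so rank(MC) = 1.

1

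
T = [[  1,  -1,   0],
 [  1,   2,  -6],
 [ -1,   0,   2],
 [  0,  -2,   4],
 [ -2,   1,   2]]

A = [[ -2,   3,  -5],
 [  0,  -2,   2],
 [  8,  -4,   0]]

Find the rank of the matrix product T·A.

2

First compute TA:
[[ -2,   5,  -7],
 [-50,  23,  -1],
 [ 18, -11,   5],
 [ 32, -12,  -4],
 [ 20, -16,  12]]
Now row reduce the product.
R2 ← R2 − (25)·R1: [0, -102, 174]
R3 ← R3 + (9)·R1: [0, 34, -58]
R4 ← R4 + (16)·R1: [0, 68, -116]
R5 ← R5 + (10)·R1: [0, 34, -58]
R3 ← R3 + (1/3)·R2: [0, 0, 0]
R4 ← R4 + (2/3)·R2: [0, 0, 0]
R5 ← R5 + (1/3)·R2: [0, 0, 0]
2 nonzero rows, so rank(TA) = 2.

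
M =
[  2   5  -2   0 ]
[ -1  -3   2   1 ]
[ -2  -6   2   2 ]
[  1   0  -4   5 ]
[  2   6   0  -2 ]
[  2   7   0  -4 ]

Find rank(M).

3

Row reduce to echelon form.
R2 ← R2 + (1/2)·R1: [0, -1/2, 1, 1]
R3 ← R3 + R1: [0, -1, 0, 2]
R4 ← R4 − (1/2)·R1: [0, -5/2, -3, 5]
R5 ← R5 − R1: [0, 1, 2, -2]
R6 ← R6 − R1: [0, 2, 2, -4]
R3 ← R3 − (2)·R2: [0, 0, -2, 0]
R4 ← R4 − (5)·R2: [0, 0, -8, 0]
R5 ← R5 + (2)·R2: [0, 0, 4, 0]
R6 ← R6 + (4)·R2: [0, 0, 6, 0]
R4 ← R4 − (4)·R3: [0, 0, 0, 0]
R5 ← R5 + (2)·R3: [0, 0, 0, 0]
R6 ← R6 + (3)·R3: [0, 0, 0, 0]
Echelon form has 3 nonzero rows, so rank(M) = 3.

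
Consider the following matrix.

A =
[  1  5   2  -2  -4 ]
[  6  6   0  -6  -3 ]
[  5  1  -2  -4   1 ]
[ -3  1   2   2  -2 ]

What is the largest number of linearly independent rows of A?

2

Row reduce to echelon form.
R2 ← R2 − (6)·R1: [0, -24, -12, 6, 21]
R3 ← R3 − (5)·R1: [0, -24, -12, 6, 21]
R4 ← R4 + (3)·R1: [0, 16, 8, -4, -14]
R3 ← R3 − R2: [0, 0, 0, 0, 0]
R4 ← R4 + (2/3)·R2: [0, 0, 0, 0, 0]
Echelon form has 2 nonzero rows, so rank(A) = 2.
The rank gives the maximum number of linearly independent rows: 2.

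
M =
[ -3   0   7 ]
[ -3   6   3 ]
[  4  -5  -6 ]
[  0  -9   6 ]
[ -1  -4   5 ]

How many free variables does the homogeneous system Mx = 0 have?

1

Row reduce to echelon form.
R2 ← R2 − R1: [0, 6, -4]
R3 ← R3 + (4/3)·R1: [0, -5, 10/3]
R5 ← R5 − (1/3)·R1: [0, -4, 8/3]
R3 ← R3 + (5/6)·R2: [0, 0, 0]
R4 ← R4 + (3/2)·R2: [0, 0, 0]
R5 ← R5 + (2/3)·R2: [0, 0, 0]
2 nonzero rows, so rank(M) = 2.
M has 3 columns; by rank–nullity, nullity = 3 − 2 = 1.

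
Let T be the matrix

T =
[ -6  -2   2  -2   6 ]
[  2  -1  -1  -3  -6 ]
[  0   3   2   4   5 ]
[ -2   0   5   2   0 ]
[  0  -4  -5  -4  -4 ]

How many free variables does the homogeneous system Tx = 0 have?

Row reduce to echelon form.
R2 ← R2 + (1/3)·R1: [0, -5/3, -1/3, -11/3, -4]
R4 ← R4 − (1/3)·R1: [0, 2/3, 13/3, 8/3, -2]
R3 ← R3 + (9/5)·R2: [0, 0, 7/5, -13/5, -11/5]
R4 ← R4 + (2/5)·R2: [0, 0, 21/5, 6/5, -18/5]
R5 ← R5 − (12/5)·R2: [0, 0, -21/5, 24/5, 28/5]
R4 ← R4 − (3)·R3: [0, 0, 0, 9, 3]
R5 ← R5 + (3)·R3: [0, 0, 0, -3, -1]
R5 ← R5 + (1/3)·R4: [0, 0, 0, 0, 0]
4 nonzero rows, so rank(T) = 4.
T has 5 columns; by rank–nullity, nullity = 5 − 4 = 1.

1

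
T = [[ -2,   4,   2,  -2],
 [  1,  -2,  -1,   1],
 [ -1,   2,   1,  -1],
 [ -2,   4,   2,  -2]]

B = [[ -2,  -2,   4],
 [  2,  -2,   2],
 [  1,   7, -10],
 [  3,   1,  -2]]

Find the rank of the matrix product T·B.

1

First compute TB:
[[  8,   8, -16],
 [ -4,  -4,   8],
 [  4,   4,  -8],
 [  8,   8, -16]]
Now row reduce the product.
R2 ← R2 + (1/2)·R1: [0, 0, 0]
R3 ← R3 − (1/2)·R1: [0, 0, 0]
R4 ← R4 − R1: [0, 0, 0]
1 nonzero row, so rank(TB) = 1.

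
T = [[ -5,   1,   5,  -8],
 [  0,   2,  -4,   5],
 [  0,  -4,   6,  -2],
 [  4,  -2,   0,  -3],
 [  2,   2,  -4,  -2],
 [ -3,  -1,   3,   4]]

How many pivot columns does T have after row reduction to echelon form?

Row reduce to echelon form.
R4 ← R4 + (4/5)·R1: [0, -6/5, 4, -47/5]
R5 ← R5 + (2/5)·R1: [0, 12/5, -2, -26/5]
R6 ← R6 − (3/5)·R1: [0, -8/5, 0, 44/5]
R3 ← R3 + (2)·R2: [0, 0, -2, 8]
R4 ← R4 + (3/5)·R2: [0, 0, 8/5, -32/5]
R5 ← R5 − (6/5)·R2: [0, 0, 14/5, -56/5]
R6 ← R6 + (4/5)·R2: [0, 0, -16/5, 64/5]
R4 ← R4 + (4/5)·R3: [0, 0, 0, 0]
R5 ← R5 + (7/5)·R3: [0, 0, 0, 0]
R6 ← R6 − (8/5)·R3: [0, 0, 0, 0]
Echelon form has 3 nonzero rows, so rank(T) = 3.
Each nonzero row contributes one pivot column: 3 pivot columns.

3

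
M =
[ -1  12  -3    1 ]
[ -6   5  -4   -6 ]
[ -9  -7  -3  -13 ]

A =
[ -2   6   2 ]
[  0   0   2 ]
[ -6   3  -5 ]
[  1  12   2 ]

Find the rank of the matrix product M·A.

3

First compute MA:
[[ 21,  -3,  39],
 [ 30, -120,   6],
 [ 23, -219, -43]]
Now row reduce the product.
R2 ← R2 − (10/7)·R1: [0, -810/7, -348/7]
R3 ← R3 − (23/21)·R1: [0, -1510/7, -600/7]
R3 ← R3 − (151/81)·R2: [0, 0, 188/27]
3 nonzero rows, so rank(MA) = 3.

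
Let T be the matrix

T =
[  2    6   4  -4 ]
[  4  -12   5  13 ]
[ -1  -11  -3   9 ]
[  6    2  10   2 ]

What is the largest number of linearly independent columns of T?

Row reduce to echelon form.
R2 ← R2 − (2)·R1: [0, -24, -3, 21]
R3 ← R3 + (1/2)·R1: [0, -8, -1, 7]
R4 ← R4 − (3)·R1: [0, -16, -2, 14]
R3 ← R3 − (1/3)·R2: [0, 0, 0, 0]
R4 ← R4 − (2/3)·R2: [0, 0, 0, 0]
Echelon form has 2 nonzero rows, so rank(T) = 2.
The rank gives the maximum number of linearly independent columns: 2.

2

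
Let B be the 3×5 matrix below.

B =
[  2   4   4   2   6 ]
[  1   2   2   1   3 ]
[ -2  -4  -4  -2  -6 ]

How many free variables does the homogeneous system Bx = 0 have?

Row reduce to echelon form.
R2 ← R2 − (1/2)·R1: [0, 0, 0, 0, 0]
R3 ← R3 + R1: [0, 0, 0, 0, 0]
1 nonzero row, so rank(B) = 1.
B has 5 columns; by rank–nullity, nullity = 5 − 1 = 4.

4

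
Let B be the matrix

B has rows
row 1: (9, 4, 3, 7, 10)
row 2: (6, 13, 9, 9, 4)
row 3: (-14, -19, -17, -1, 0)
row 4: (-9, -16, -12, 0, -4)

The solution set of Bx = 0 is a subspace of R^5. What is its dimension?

1

Row reduce to echelon form.
R2 ← R2 − (2/3)·R1: [0, 31/3, 7, 13/3, -8/3]
R3 ← R3 + (14/9)·R1: [0, -115/9, -37/3, 89/9, 140/9]
R4 ← R4 + R1: [0, -12, -9, 7, 6]
R3 ← R3 + (115/93)·R2: [0, 0, -114/31, 1418/93, 380/31]
R4 ← R4 + (36/31)·R2: [0, 0, -27/31, 373/31, 90/31]
R4 ← R4 − (9/38)·R3: [0, 0, 0, 160/19, 0]
4 nonzero rows, so rank(B) = 4.
B has 5 columns; by rank–nullity, nullity = 5 − 4 = 1.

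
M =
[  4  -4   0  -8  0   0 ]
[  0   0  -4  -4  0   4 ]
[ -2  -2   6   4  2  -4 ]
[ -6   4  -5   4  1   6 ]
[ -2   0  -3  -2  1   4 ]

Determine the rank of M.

Row reduce to echelon form.
R3 ← R3 + (1/2)·R1: [0, -4, 6, 0, 2, -4]
R4 ← R4 + (3/2)·R1: [0, -2, -5, -8, 1, 6]
R5 ← R5 + (1/2)·R1: [0, -2, -3, -6, 1, 4]
Swap R2 ↔ R3
R4 ← R4 − (1/2)·R2: [0, 0, -8, -8, 0, 8]
R5 ← R5 − (1/2)·R2: [0, 0, -6, -6, 0, 6]
R4 ← R4 − (2)·R3: [0, 0, 0, 0, 0, 0]
R5 ← R5 − (3/2)·R3: [0, 0, 0, 0, 0, 0]
Echelon form has 3 nonzero rows, so rank(M) = 3.

3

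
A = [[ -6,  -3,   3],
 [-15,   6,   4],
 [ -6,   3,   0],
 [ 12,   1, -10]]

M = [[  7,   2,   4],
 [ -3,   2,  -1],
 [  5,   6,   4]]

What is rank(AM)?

First compute AM:
[[-18,   0,  -9],
 [-103,   6, -50],
 [-51,  -6, -27],
 [ 31, -34,   7]]
Now row reduce the product.
R2 ← R2 − (103/18)·R1: [0, 6, 3/2]
R3 ← R3 − (17/6)·R1: [0, -6, -3/2]
R4 ← R4 + (31/18)·R1: [0, -34, -17/2]
R3 ← R3 + R2: [0, 0, 0]
R4 ← R4 + (17/3)·R2: [0, 0, 0]
2 nonzero rows, so rank(AM) = 2.

2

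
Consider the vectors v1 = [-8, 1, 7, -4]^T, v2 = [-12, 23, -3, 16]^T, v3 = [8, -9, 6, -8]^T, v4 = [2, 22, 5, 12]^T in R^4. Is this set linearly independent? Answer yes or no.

Form the matrix with these vectors as rows and row reduce.
R2 ← R2 − (3/2)·R1: [0, 43/2, -27/2, 22]
R3 ← R3 + R1: [0, -8, 13, -12]
R4 ← R4 + (1/4)·R1: [0, 89/4, 27/4, 11]
R3 ← R3 + (16/43)·R2: [0, 0, 343/43, -164/43]
R4 ← R4 − (89/86)·R2: [0, 0, 891/43, -506/43]
R4 ← R4 − (891/343)·R3: [0, 0, 0, -638/343]
4 nonzero rows, so the 4 vectors span a space of dimension 4.
Since 4 = 4, the vectors are linearly independent.

yes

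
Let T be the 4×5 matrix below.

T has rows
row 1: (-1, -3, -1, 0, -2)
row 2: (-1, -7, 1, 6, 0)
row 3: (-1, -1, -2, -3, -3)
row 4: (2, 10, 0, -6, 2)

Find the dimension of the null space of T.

Row reduce to echelon form.
R2 ← R2 − R1: [0, -4, 2, 6, 2]
R3 ← R3 − R1: [0, 2, -1, -3, -1]
R4 ← R4 + (2)·R1: [0, 4, -2, -6, -2]
R3 ← R3 + (1/2)·R2: [0, 0, 0, 0, 0]
R4 ← R4 + R2: [0, 0, 0, 0, 0]
2 nonzero rows, so rank(T) = 2.
T has 5 columns; by rank–nullity, nullity = 5 − 2 = 3.

3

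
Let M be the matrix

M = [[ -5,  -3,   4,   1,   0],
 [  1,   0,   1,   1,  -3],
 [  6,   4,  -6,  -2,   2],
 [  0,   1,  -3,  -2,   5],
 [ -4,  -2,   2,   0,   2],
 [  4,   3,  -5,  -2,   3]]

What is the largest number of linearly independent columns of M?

Row reduce to echelon form.
R2 ← R2 + (1/5)·R1: [0, -3/5, 9/5, 6/5, -3]
R3 ← R3 + (6/5)·R1: [0, 2/5, -6/5, -4/5, 2]
R5 ← R5 − (4/5)·R1: [0, 2/5, -6/5, -4/5, 2]
R6 ← R6 + (4/5)·R1: [0, 3/5, -9/5, -6/5, 3]
R3 ← R3 + (2/3)·R2: [0, 0, 0, 0, 0]
R4 ← R4 + (5/3)·R2: [0, 0, 0, 0, 0]
R5 ← R5 + (2/3)·R2: [0, 0, 0, 0, 0]
R6 ← R6 + R2: [0, 0, 0, 0, 0]
Echelon form has 2 nonzero rows, so rank(M) = 2.
The rank gives the maximum number of linearly independent columns: 2.

2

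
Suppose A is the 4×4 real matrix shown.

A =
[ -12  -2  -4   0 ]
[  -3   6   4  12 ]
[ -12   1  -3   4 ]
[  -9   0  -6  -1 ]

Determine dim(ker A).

Row reduce to echelon form.
R2 ← R2 − (1/4)·R1: [0, 13/2, 5, 12]
R3 ← R3 − R1: [0, 3, 1, 4]
R4 ← R4 − (3/4)·R1: [0, 3/2, -3, -1]
R3 ← R3 − (6/13)·R2: [0, 0, -17/13, -20/13]
R4 ← R4 − (3/13)·R2: [0, 0, -54/13, -49/13]
R4 ← R4 − (54/17)·R3: [0, 0, 0, 19/17]
4 nonzero rows, so rank(A) = 4.
A has 4 columns; by rank–nullity, nullity = 4 − 4 = 0.

0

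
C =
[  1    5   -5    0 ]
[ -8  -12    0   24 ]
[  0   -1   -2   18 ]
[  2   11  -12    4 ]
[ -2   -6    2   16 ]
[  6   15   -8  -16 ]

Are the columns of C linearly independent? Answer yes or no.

Row reduce C to echelon form.
R2 ← R2 + (8)·R1: [0, 28, -40, 24]
R4 ← R4 − (2)·R1: [0, 1, -2, 4]
R5 ← R5 + (2)·R1: [0, 4, -8, 16]
R6 ← R6 − (6)·R1: [0, -15, 22, -16]
R3 ← R3 + (1/28)·R2: [0, 0, -24/7, 132/7]
R4 ← R4 − (1/28)·R2: [0, 0, -4/7, 22/7]
R5 ← R5 − (1/7)·R2: [0, 0, -16/7, 88/7]
R6 ← R6 + (15/28)·R2: [0, 0, 4/7, -22/7]
R4 ← R4 − (1/6)·R3: [0, 0, 0, 0]
R5 ← R5 − (2/3)·R3: [0, 0, 0, 0]
R6 ← R6 + (1/6)·R3: [0, 0, 0, 0]
3 pivots among 4 columns.
Only 3 < 4 pivot columns, so the columns are linearly dependent.

no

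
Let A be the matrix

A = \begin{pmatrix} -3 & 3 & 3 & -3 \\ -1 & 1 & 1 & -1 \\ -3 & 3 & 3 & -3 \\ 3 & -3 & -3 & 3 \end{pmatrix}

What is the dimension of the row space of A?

Row reduce to echelon form.
R2 ← R2 − (1/3)·R1: [0, 0, 0, 0]
R3 ← R3 − R1: [0, 0, 0, 0]
R4 ← R4 + R1: [0, 0, 0, 0]
Echelon form has 1 nonzero row, so rank(A) = 1.
The row space has dimension equal to the rank: 1.

1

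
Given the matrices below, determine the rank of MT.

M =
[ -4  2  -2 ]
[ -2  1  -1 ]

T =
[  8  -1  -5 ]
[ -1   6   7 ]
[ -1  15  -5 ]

1

First compute MT:
[[-32, -14,  44],
 [-16,  -7,  22]]
Now row reduce the product.
R2 ← R2 − (1/2)·R1: [0, 0, 0]
1 nonzero row, so rank(MT) = 1.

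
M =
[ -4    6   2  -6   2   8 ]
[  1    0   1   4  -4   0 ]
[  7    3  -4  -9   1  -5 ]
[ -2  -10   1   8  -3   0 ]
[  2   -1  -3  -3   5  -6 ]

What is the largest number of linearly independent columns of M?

4

Row reduce to echelon form.
R2 ← R2 + (1/4)·R1: [0, 3/2, 3/2, 5/2, -7/2, 2]
R3 ← R3 + (7/4)·R1: [0, 27/2, -1/2, -39/2, 9/2, 9]
R4 ← R4 − (1/2)·R1: [0, -13, 0, 11, -4, -4]
R5 ← R5 + (1/2)·R1: [0, 2, -2, -6, 6, -2]
R3 ← R3 − (9)·R2: [0, 0, -14, -42, 36, -9]
R4 ← R4 + (26/3)·R2: [0, 0, 13, 98/3, -103/3, 40/3]
R5 ← R5 − (4/3)·R2: [0, 0, -4, -28/3, 32/3, -14/3]
R4 ← R4 + (13/14)·R3: [0, 0, 0, -19/3, -19/21, 209/42]
R5 ← R5 − (2/7)·R3: [0, 0, 0, 8/3, 8/21, -44/21]
R5 ← R5 + (8/19)·R4: [0, 0, 0, 0, 0, 0]
Echelon form has 4 nonzero rows, so rank(M) = 4.
The rank gives the maximum number of linearly independent columns: 4.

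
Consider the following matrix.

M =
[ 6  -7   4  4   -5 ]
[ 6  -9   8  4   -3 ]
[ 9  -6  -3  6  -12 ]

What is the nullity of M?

Row reduce to echelon form.
R2 ← R2 − R1: [0, -2, 4, 0, 2]
R3 ← R3 − (3/2)·R1: [0, 9/2, -9, 0, -9/2]
R3 ← R3 + (9/4)·R2: [0, 0, 0, 0, 0]
2 nonzero rows, so rank(M) = 2.
M has 5 columns; by rank–nullity, nullity = 5 − 2 = 3.

3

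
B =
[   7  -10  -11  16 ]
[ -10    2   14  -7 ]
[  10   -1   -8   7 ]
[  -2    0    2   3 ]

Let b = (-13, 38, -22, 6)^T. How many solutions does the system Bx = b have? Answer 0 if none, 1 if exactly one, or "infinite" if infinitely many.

1

Row reduce the augmented matrix [B | b].
R2 ← R2 + (10/7)·R1: [0, -86/7, -12/7, 111/7, 136/7]
R3 ← R3 − (10/7)·R1: [0, 93/7, 54/7, -111/7, -24/7]
R4 ← R4 + (2/7)·R1: [0, -20/7, -8/7, 53/7, 16/7]
R3 ← R3 + (93/86)·R2: [0, 0, 252/43, 111/86, 756/43]
R4 ← R4 − (10/43)·R2: [0, 0, -32/43, 167/43, -96/43]
R4 ← R4 + (8/63)·R3: [0, 0, 0, 85/21, 0]
The echelon form has 4 nonzero rows, and every pivot lies in the first 4 columns, so rank(B) = rank([B|b]) = 4.
The system is consistent.
rank = 4 = number of unknowns, so the solution is unique.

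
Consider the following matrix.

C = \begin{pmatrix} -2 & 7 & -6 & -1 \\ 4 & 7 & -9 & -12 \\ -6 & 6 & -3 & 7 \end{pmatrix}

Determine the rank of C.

Row reduce to echelon form.
R2 ← R2 + (2)·R1: [0, 21, -21, -14]
R3 ← R3 − (3)·R1: [0, -15, 15, 10]
R3 ← R3 + (5/7)·R2: [0, 0, 0, 0]
Echelon form has 2 nonzero rows, so rank(C) = 2.

2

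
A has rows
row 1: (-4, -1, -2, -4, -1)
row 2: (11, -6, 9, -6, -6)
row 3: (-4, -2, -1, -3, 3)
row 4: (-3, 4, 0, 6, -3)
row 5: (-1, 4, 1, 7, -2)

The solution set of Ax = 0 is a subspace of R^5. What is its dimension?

0

Row reduce to echelon form.
R2 ← R2 + (11/4)·R1: [0, -35/4, 7/2, -17, -35/4]
R3 ← R3 − R1: [0, -1, 1, 1, 4]
R4 ← R4 − (3/4)·R1: [0, 19/4, 3/2, 9, -9/4]
R5 ← R5 − (1/4)·R1: [0, 17/4, 3/2, 8, -7/4]
R3 ← R3 − (4/35)·R2: [0, 0, 3/5, 103/35, 5]
R4 ← R4 + (19/35)·R2: [0, 0, 17/5, -8/35, -7]
R5 ← R5 + (17/35)·R2: [0, 0, 16/5, -9/35, -6]
R4 ← R4 − (17/3)·R3: [0, 0, 0, -355/21, -106/3]
R5 ← R5 − (16/3)·R3: [0, 0, 0, -335/21, -98/3]
R5 ← R5 − (67/71)·R4: [0, 0, 0, 0, 48/71]
5 nonzero rows, so rank(A) = 5.
A has 5 columns; by rank–nullity, nullity = 5 − 5 = 0.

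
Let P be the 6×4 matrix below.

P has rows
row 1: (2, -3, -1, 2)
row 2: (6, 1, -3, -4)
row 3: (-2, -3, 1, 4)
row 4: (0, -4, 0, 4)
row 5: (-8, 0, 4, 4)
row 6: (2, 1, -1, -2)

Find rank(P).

Row reduce to echelon form.
R2 ← R2 − (3)·R1: [0, 10, 0, -10]
R3 ← R3 + R1: [0, -6, 0, 6]
R5 ← R5 + (4)·R1: [0, -12, 0, 12]
R6 ← R6 − R1: [0, 4, 0, -4]
R3 ← R3 + (3/5)·R2: [0, 0, 0, 0]
R4 ← R4 + (2/5)·R2: [0, 0, 0, 0]
R5 ← R5 + (6/5)·R2: [0, 0, 0, 0]
R6 ← R6 − (2/5)·R2: [0, 0, 0, 0]
Echelon form has 2 nonzero rows, so rank(P) = 2.

2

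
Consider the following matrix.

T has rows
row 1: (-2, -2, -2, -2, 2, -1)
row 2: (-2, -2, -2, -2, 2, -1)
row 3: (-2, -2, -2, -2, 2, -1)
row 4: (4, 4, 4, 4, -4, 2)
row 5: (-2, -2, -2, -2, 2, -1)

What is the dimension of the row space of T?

Row reduce to echelon form.
R2 ← R2 − R1: [0, 0, 0, 0, 0, 0]
R3 ← R3 − R1: [0, 0, 0, 0, 0, 0]
R4 ← R4 + (2)·R1: [0, 0, 0, 0, 0, 0]
R5 ← R5 − R1: [0, 0, 0, 0, 0, 0]
Echelon form has 1 nonzero row, so rank(T) = 1.
The row space has dimension equal to the rank: 1.

1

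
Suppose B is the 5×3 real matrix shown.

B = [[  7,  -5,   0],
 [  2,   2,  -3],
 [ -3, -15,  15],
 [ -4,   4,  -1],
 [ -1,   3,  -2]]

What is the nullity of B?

1

Row reduce to echelon form.
R2 ← R2 − (2/7)·R1: [0, 24/7, -3]
R3 ← R3 + (3/7)·R1: [0, -120/7, 15]
R4 ← R4 + (4/7)·R1: [0, 8/7, -1]
R5 ← R5 + (1/7)·R1: [0, 16/7, -2]
R3 ← R3 + (5)·R2: [0, 0, 0]
R4 ← R4 − (1/3)·R2: [0, 0, 0]
R5 ← R5 − (2/3)·R2: [0, 0, 0]
2 nonzero rows, so rank(B) = 2.
B has 3 columns; by rank–nullity, nullity = 3 − 2 = 1.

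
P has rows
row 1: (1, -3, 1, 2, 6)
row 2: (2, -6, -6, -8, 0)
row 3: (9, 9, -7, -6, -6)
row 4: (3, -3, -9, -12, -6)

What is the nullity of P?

2

Row reduce to echelon form.
R2 ← R2 − (2)·R1: [0, 0, -8, -12, -12]
R3 ← R3 − (9)·R1: [0, 36, -16, -24, -60]
R4 ← R4 − (3)·R1: [0, 6, -12, -18, -24]
Swap R2 ↔ R3
R4 ← R4 − (1/6)·R2: [0, 0, -28/3, -14, -14]
R4 ← R4 − (7/6)·R3: [0, 0, 0, 0, 0]
3 nonzero rows, so rank(P) = 3.
P has 5 columns; by rank–nullity, nullity = 5 − 3 = 2.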